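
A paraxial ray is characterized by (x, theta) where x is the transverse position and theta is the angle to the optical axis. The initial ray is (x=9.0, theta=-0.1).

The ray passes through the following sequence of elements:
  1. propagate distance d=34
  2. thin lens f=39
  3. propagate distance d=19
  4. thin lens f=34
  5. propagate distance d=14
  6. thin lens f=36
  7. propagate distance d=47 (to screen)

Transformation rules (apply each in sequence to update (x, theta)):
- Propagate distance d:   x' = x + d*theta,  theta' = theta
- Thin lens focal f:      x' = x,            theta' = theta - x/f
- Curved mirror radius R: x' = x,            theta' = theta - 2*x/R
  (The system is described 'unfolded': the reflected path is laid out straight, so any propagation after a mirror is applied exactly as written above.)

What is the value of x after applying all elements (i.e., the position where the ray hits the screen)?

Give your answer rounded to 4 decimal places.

Answer: -11.9247

Derivation:
Initial: x=9.0000 theta=-0.1000
After 1 (propagate distance d=34): x=5.6000 theta=-0.1000
After 2 (thin lens f=39): x=5.6000 theta=-19/78 (≈-0.2436)
After 3 (propagate distance d=19): x=379/390 (≈0.9718) theta=-19/78 (≈-0.2436)
After 4 (thin lens f=34): x=379/390 (≈0.9718) theta=-1203/4420 (≈-0.2722)
After 5 (propagate distance d=14): x=-1882/663 (≈-2.8386) theta=-1203/4420 (≈-0.2722)
After 6 (thin lens f=36): x=-1882/663 (≈-2.8386) theta=-23071/119340 (≈-0.1933)
After 7 (propagate distance d=47 (to screen)): x=-109469/9180 (≈-11.9247) theta=-23071/119340 (≈-0.1933)
Rounded to 4 decimal places: x = -11.9247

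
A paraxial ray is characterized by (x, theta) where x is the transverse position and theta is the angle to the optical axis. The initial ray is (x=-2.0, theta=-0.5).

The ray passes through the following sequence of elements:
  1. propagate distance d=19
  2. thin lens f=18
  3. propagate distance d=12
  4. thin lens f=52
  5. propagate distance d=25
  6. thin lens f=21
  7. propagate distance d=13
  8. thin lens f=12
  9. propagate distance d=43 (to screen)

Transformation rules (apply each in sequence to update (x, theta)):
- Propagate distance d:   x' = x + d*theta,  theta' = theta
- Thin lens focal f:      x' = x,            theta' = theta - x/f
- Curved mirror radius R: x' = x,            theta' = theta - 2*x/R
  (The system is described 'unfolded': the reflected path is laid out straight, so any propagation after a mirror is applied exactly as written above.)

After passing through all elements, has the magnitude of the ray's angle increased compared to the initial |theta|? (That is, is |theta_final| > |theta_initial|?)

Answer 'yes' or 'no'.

Initial: x=-2.0000 theta=-0.5000
After 1 (propagate distance d=19): x=-11.5000 theta=-0.5000
After 2 (thin lens f=18): x=-11.5000 theta=5/36 (≈0.1389)
After 3 (propagate distance d=12): x=-59/6 (≈-9.8333) theta=5/36 (≈0.1389)
After 4 (thin lens f=52): x=-59/6 (≈-9.8333) theta=307/936 (≈0.3280)
After 5 (propagate distance d=25): x=-1529/936 (≈-1.6335) theta=307/936 (≈0.3280)
After 6 (thin lens f=21): x=-1529/936 (≈-1.6335) theta=997/2457 (≈0.4058)
After 7 (propagate distance d=13): x=71579/19656 (≈3.6416) theta=997/2457 (≈0.4058)
After 8 (thin lens f=12): x=71579/19656 (≈3.6416) theta=24133/235872 (≈0.1023)
After 9 (propagate distance d=43 (to screen)): x=1896667/235872 (≈8.0411) theta=24133/235872 (≈0.1023)
|theta_initial|=0.5000 |theta_final|=24133/235872 (≈0.1023) -> not increased

Answer: no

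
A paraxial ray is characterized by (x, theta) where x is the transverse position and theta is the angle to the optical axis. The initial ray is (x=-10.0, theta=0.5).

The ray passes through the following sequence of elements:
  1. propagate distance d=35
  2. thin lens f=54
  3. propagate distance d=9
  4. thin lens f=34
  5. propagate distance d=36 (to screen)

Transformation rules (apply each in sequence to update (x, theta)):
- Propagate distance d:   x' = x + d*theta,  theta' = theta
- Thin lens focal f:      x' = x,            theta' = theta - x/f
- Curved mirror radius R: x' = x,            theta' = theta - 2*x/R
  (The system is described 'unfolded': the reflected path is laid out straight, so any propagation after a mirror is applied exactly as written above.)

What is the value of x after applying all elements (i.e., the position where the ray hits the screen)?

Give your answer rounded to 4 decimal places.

Initial: x=-10.0000 theta=0.5000
After 1 (propagate distance d=35): x=7.5000 theta=0.5000
After 2 (thin lens f=54): x=7.5000 theta=13/36 (≈0.3611)
After 3 (propagate distance d=9): x=10.7500 theta=13/36 (≈0.3611)
After 4 (thin lens f=34): x=10.7500 theta=55/1224 (≈0.0449)
After 5 (propagate distance d=36 (to screen)): x=841/68 (≈12.3676) theta=55/1224 (≈0.0449)
Rounded to 4 decimal places: x = 12.3676

Answer: 12.3676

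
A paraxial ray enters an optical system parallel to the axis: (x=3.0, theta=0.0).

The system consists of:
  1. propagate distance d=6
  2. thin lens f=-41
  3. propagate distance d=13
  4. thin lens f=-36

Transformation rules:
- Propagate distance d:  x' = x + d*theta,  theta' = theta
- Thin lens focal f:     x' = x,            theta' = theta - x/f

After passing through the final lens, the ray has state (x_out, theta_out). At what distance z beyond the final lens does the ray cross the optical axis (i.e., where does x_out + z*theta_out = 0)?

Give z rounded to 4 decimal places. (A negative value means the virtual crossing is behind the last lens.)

Initial: x=3.0000 theta=0.0000
After 1 (propagate distance d=6): x=3.0000 theta=0.0000
After 2 (thin lens f=-41): x=3.0000 theta=3/41 (≈0.0732)
After 3 (propagate distance d=13): x=162/41 (≈3.9512) theta=3/41 (≈0.0732)
After 4 (thin lens f=-36): x=162/41 (≈3.9512) theta=15/82 (≈0.1829)
z_focus = -x_out/theta_out = -(162/41)/(15/82) = -21.6000
Rounded to 4 decimal places: z = -21.6000

Answer: -21.6000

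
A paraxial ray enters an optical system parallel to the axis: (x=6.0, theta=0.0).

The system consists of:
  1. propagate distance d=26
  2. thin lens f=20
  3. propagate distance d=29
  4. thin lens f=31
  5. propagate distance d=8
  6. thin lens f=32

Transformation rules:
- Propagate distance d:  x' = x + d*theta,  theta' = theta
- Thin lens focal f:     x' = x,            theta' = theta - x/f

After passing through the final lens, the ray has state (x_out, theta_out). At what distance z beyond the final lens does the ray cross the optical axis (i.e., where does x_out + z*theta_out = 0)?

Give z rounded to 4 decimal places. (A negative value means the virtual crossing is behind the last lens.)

Answer: -58.4739

Derivation:
Initial: x=6.0000 theta=0.0000
After 1 (propagate distance d=26): x=6.0000 theta=0.0000
After 2 (thin lens f=20): x=6.0000 theta=-0.3000
After 3 (propagate distance d=29): x=-2.7000 theta=-0.3000
After 4 (thin lens f=31): x=-2.7000 theta=-33/155 (≈-0.2129)
After 5 (propagate distance d=8): x=-273/62 (≈-4.4032) theta=-33/155 (≈-0.2129)
After 6 (thin lens f=32): x=-273/62 (≈-4.4032) theta=-747/9920 (≈-0.0753)
z_focus = -x_out/theta_out = -(-273/62)/(-747/9920) = -14560/249 ≈ -58.4739
Rounded to 4 decimal places: z = -58.4739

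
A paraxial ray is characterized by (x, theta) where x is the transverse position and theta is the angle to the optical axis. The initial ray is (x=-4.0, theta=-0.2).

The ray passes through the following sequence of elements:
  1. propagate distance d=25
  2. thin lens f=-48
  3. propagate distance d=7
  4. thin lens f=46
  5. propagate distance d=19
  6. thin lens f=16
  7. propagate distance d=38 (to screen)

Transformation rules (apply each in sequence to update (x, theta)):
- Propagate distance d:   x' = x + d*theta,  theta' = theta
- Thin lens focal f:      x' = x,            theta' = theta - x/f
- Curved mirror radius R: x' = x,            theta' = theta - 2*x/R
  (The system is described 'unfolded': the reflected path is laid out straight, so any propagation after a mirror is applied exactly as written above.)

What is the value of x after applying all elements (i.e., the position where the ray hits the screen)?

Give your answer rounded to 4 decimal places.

Initial: x=-4.0000 theta=-0.2000
After 1 (propagate distance d=25): x=-9.0000 theta=-0.2000
After 2 (thin lens f=-48): x=-9.0000 theta=-0.3875
After 3 (propagate distance d=7): x=-11.7125 theta=-0.3875
After 4 (thin lens f=46): x=-11.7125 theta=-489/3680 (≈-0.1329)
After 5 (propagate distance d=19): x=-52393/3680 (≈-14.2372) theta=-489/3680 (≈-0.1329)
After 6 (thin lens f=16): x=-52393/3680 (≈-14.2372) theta=44569/58880 (≈0.7569)
After 7 (propagate distance d=38 (to screen)): x=427667/29440 (≈14.5267) theta=44569/58880 (≈0.7569)
Rounded to 4 decimal places: x = 14.5267

Answer: 14.5267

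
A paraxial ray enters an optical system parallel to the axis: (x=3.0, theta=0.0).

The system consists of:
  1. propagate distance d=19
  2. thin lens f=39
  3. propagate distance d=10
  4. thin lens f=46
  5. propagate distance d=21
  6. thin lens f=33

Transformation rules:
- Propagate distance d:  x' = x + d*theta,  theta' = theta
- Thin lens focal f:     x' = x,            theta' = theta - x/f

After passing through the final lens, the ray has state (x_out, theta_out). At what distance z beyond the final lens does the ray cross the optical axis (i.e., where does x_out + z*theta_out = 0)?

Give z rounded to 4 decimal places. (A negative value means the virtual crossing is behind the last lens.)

Initial: x=3.0000 theta=0.0000
After 1 (propagate distance d=19): x=3.0000 theta=0.0000
After 2 (thin lens f=39): x=3.0000 theta=-1/13 (≈-0.0769)
After 3 (propagate distance d=10): x=29/13 (≈2.2308) theta=-1/13 (≈-0.0769)
After 4 (thin lens f=46): x=29/13 (≈2.2308) theta=-75/598 (≈-0.1254)
After 5 (propagate distance d=21): x=-241/598 (≈-0.4030) theta=-75/598 (≈-0.1254)
After 6 (thin lens f=33): x=-241/598 (≈-0.4030) theta=-1117/9867 (≈-0.1132)
z_focus = -x_out/theta_out = -(-241/598)/(-1117/9867) = -7953/2234 ≈ -3.5600
Rounded to 4 decimal places: z = -3.5600

Answer: -3.5600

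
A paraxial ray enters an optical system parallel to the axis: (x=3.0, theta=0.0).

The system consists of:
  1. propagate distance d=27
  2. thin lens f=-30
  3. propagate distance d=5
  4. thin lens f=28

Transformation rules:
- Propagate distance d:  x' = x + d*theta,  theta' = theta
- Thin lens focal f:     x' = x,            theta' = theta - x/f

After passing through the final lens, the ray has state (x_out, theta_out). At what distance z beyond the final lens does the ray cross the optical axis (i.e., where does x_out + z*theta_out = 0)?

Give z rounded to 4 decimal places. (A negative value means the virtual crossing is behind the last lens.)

Answer: 140.0000

Derivation:
Initial: x=3.0000 theta=0.0000
After 1 (propagate distance d=27): x=3.0000 theta=0.0000
After 2 (thin lens f=-30): x=3.0000 theta=0.1000
After 3 (propagate distance d=5): x=3.5000 theta=0.1000
After 4 (thin lens f=28): x=3.5000 theta=-0.0250
z_focus = -x_out/theta_out = -(3.5000)/(-0.0250) = 140.0000
Rounded to 4 decimal places: z = 140.0000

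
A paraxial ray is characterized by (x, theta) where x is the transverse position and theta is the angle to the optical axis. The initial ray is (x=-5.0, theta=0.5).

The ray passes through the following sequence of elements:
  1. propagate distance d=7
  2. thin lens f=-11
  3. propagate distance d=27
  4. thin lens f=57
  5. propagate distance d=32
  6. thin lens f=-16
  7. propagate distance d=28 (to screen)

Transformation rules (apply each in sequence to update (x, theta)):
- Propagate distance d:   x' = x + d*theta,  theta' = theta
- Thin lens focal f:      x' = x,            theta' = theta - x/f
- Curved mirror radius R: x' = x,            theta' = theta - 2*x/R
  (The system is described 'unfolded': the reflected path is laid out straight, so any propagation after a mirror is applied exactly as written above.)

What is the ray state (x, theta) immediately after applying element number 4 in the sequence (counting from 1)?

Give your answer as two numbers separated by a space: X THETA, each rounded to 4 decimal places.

Answer: 8.3182 0.2177

Derivation:
Initial: x=-5.0000 theta=0.5000
After 1 (propagate distance d=7): x=-1.5000 theta=0.5000
After 2 (thin lens f=-11): x=-1.5000 theta=4/11 (≈0.3636)
After 3 (propagate distance d=27): x=183/22 (≈8.3182) theta=4/11 (≈0.3636)
After 4 (thin lens f=57): x=183/22 (≈8.3182) theta=91/418 (≈0.2177)
Rounded to 4 decimal places: x = 8.3182, theta = 0.2177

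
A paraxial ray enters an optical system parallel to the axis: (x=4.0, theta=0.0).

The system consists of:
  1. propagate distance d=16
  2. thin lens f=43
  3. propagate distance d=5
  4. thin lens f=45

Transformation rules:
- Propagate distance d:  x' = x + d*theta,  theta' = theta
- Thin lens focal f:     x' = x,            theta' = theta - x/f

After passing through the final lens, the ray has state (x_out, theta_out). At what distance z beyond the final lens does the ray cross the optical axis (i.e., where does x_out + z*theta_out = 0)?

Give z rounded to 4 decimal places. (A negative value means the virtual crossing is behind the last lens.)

Answer: 20.6024

Derivation:
Initial: x=4.0000 theta=0.0000
After 1 (propagate distance d=16): x=4.0000 theta=0.0000
After 2 (thin lens f=43): x=4.0000 theta=-4/43 (≈-0.0930)
After 3 (propagate distance d=5): x=152/43 (≈3.5349) theta=-4/43 (≈-0.0930)
After 4 (thin lens f=45): x=152/43 (≈3.5349) theta=-332/1935 (≈-0.1716)
z_focus = -x_out/theta_out = -(152/43)/(-332/1935) = 1710/83 ≈ 20.6024
Rounded to 4 decimal places: z = 20.6024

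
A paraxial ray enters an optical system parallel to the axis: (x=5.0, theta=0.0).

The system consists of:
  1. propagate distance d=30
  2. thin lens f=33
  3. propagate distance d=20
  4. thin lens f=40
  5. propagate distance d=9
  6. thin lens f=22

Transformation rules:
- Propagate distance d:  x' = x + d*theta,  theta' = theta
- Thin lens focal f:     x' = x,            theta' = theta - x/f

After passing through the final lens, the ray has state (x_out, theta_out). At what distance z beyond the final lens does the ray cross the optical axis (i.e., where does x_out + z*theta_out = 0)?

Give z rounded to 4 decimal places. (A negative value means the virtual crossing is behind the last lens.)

Initial: x=5.0000 theta=0.0000
After 1 (propagate distance d=30): x=5.0000 theta=0.0000
After 2 (thin lens f=33): x=5.0000 theta=-5/33 (≈-0.1515)
After 3 (propagate distance d=20): x=65/33 (≈1.9697) theta=-5/33 (≈-0.1515)
After 4 (thin lens f=40): x=65/33 (≈1.9697) theta=-53/264 (≈-0.2008)
After 5 (propagate distance d=9): x=43/264 (≈0.1629) theta=-53/264 (≈-0.2008)
After 6 (thin lens f=22): x=43/264 (≈0.1629) theta=-403/1936 (≈-0.2082)
z_focus = -x_out/theta_out = -(43/264)/(-403/1936) = 946/1209 ≈ 0.7825
Rounded to 4 decimal places: z = 0.7825

Answer: 0.7825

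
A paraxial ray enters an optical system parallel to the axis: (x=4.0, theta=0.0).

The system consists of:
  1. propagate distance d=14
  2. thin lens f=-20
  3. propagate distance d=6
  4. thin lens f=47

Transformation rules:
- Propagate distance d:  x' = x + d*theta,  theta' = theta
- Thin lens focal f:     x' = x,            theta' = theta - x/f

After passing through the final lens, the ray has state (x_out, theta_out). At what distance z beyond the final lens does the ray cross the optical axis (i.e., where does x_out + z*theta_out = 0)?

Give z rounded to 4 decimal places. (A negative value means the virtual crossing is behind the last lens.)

Answer: -58.1905

Derivation:
Initial: x=4.0000 theta=0.0000
After 1 (propagate distance d=14): x=4.0000 theta=0.0000
After 2 (thin lens f=-20): x=4.0000 theta=0.2000
After 3 (propagate distance d=6): x=5.2000 theta=0.2000
After 4 (thin lens f=47): x=5.2000 theta=21/235 (≈0.0894)
z_focus = -x_out/theta_out = -(5.2000)/(21/235) = -1222/21 ≈ -58.1905
Rounded to 4 decimal places: z = -58.1905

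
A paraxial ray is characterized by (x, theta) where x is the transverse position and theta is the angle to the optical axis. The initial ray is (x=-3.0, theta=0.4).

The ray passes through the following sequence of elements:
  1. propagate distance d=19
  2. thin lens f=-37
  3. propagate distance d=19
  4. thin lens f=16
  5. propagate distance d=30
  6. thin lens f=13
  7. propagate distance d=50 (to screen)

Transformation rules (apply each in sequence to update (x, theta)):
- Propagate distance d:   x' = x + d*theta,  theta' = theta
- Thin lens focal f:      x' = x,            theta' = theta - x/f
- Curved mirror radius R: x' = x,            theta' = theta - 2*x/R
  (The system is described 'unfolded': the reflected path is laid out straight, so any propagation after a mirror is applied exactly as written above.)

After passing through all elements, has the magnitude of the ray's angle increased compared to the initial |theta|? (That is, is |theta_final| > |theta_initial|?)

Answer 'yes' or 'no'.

Answer: yes

Derivation:
Initial: x=-3.0000 theta=0.4000
After 1 (propagate distance d=19): x=4.6000 theta=0.4000
After 2 (thin lens f=-37): x=4.6000 theta=97/185 (≈0.5243)
After 3 (propagate distance d=19): x=2694/185 (≈14.5622) theta=97/185 (≈0.5243)
After 4 (thin lens f=16): x=2694/185 (≈14.5622) theta=-571/1480 (≈-0.3858)
After 5 (propagate distance d=30): x=2211/740 (≈2.9878) theta=-571/1480 (≈-0.3858)
After 6 (thin lens f=13): x=2211/740 (≈2.9878) theta=-2369/3848 (≈-0.6156)
After 7 (propagate distance d=50 (to screen)): x=-133691/4810 (≈-27.7944) theta=-2369/3848 (≈-0.6156)
|theta_initial|=0.4000 |theta_final|=2369/3848 (≈0.6156) -> increased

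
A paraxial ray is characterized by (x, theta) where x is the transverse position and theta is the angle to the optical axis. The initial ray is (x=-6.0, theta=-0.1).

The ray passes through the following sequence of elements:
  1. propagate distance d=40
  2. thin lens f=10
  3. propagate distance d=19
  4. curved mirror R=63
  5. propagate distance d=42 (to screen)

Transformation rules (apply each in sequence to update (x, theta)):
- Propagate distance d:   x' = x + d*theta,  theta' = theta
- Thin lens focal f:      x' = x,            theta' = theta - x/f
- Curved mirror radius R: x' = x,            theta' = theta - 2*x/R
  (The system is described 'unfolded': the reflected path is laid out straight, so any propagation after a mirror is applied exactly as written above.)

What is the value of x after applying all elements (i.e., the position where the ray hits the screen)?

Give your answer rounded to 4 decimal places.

Answer: 35.4333

Derivation:
Initial: x=-6.0000 theta=-0.1000
After 1 (propagate distance d=40): x=-10.0000 theta=-0.1000
After 2 (thin lens f=10): x=-10.0000 theta=0.9000
After 3 (propagate distance d=19): x=7.1000 theta=0.9000
After 4 (curved mirror R=63): x=7.1000 theta=85/126 (≈0.6746)
After 5 (propagate distance d=42 (to screen)): x=1063/30 (≈35.4333) theta=85/126 (≈0.6746)
Rounded to 4 decimal places: x = 35.4333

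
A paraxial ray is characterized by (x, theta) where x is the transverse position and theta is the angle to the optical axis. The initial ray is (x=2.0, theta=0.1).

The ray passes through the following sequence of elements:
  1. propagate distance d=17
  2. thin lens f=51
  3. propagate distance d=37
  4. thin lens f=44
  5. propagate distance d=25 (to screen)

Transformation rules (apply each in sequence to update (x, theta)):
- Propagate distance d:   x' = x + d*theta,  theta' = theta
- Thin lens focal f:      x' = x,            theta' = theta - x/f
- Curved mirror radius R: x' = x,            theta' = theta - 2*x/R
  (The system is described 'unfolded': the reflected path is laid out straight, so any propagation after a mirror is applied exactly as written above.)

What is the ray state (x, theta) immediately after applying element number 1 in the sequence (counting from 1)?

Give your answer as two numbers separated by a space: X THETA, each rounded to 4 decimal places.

Answer: 3.7000 0.1000

Derivation:
Initial: x=2.0000 theta=0.1000
After 1 (propagate distance d=17): x=3.7000 theta=0.1000
Rounded to 4 decimal places: x = 3.7000, theta = 0.1000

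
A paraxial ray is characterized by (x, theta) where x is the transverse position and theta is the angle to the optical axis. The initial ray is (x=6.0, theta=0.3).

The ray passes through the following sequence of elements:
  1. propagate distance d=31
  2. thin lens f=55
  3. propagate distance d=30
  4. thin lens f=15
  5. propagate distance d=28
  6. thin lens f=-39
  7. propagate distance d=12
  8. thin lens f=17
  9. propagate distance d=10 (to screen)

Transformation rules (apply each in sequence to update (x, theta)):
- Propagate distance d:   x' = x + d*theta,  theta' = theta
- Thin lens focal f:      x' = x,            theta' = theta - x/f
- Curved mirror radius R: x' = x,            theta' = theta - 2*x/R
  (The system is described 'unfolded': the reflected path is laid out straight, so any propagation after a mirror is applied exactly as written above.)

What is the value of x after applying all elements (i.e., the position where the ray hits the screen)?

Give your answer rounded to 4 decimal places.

Initial: x=6.0000 theta=0.3000
After 1 (propagate distance d=31): x=15.3000 theta=0.3000
After 2 (thin lens f=55): x=15.3000 theta=6/275 (≈0.0218)
After 3 (propagate distance d=30): x=351/22 (≈15.9545) theta=6/275 (≈0.0218)
After 4 (thin lens f=15): x=351/22 (≈15.9545) theta=-573/550 (≈-1.0418)
After 5 (propagate distance d=28): x=-7269/550 (≈-13.2164) theta=-573/550 (≈-1.0418)
After 6 (thin lens f=-39): x=-7269/550 (≈-13.2164) theta=-4936/3575 (≈-1.3807)
After 7 (propagate distance d=12): x=-212961/7150 (≈-29.7848) theta=-4936/3575 (≈-1.3807)
After 8 (thin lens f=17): x=-212961/7150 (≈-29.7848) theta=45137/121550 (≈0.3713)
After 9 (propagate distance d=10 (to screen)): x=-3168967/121550 (≈-26.0713) theta=45137/121550 (≈0.3713)
Rounded to 4 decimal places: x = -26.0713

Answer: -26.0713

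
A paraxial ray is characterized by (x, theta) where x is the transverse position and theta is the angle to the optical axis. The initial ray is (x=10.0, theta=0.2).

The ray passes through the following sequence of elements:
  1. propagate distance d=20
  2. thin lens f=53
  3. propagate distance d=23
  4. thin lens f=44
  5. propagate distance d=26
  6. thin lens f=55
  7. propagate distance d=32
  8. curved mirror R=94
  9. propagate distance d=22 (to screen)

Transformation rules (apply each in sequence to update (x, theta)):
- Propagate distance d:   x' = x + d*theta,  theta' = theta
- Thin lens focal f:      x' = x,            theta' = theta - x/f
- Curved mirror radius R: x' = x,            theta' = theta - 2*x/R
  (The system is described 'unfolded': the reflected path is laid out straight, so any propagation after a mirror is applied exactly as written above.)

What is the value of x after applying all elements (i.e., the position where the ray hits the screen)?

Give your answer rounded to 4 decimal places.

Initial: x=10.0000 theta=0.2000
After 1 (propagate distance d=20): x=14.0000 theta=0.2000
After 2 (thin lens f=53): x=14.0000 theta=-17/265 (≈-0.0642)
After 3 (propagate distance d=23): x=3319/265 (≈12.5245) theta=-17/265 (≈-0.0642)
After 4 (thin lens f=44): x=3319/265 (≈12.5245) theta=-4067/11660 (≈-0.3488)
After 5 (propagate distance d=26): x=20147/5830 (≈3.4557) theta=-4067/11660 (≈-0.3488)
After 6 (thin lens f=55): x=20147/5830 (≈3.4557) theta=-263979/641300 (≈-0.4116)
After 7 (propagate distance d=32): x=-3115579/320650 (≈-9.7164) theta=-263979/641300 (≈-0.4116)
After 8 (curved mirror R=94): x=-3115579/320650 (≈-9.7164) theta=-1235171/6028220 (≈-0.2049)
After 9 (propagate distance d=22 (to screen)): x=-107183309/7535275 (≈-14.2242) theta=-1235171/6028220 (≈-0.2049)
Rounded to 4 decimal places: x = -14.2242

Answer: -14.2242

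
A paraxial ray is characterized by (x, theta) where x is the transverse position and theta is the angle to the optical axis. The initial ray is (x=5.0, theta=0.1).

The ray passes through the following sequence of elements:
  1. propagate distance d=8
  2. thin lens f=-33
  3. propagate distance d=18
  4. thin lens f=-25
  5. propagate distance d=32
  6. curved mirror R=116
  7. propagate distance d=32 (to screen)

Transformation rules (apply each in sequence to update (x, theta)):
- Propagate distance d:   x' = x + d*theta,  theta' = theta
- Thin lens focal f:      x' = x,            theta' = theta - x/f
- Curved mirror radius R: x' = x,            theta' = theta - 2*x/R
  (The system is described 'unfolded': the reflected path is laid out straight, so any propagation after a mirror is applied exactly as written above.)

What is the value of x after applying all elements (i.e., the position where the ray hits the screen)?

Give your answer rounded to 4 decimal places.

Answer: 37.5586

Derivation:
Initial: x=5.0000 theta=0.1000
After 1 (propagate distance d=8): x=5.8000 theta=0.1000
After 2 (thin lens f=-33): x=5.8000 theta=91/330 (≈0.2758)
After 3 (propagate distance d=18): x=592/55 (≈10.7636) theta=91/330 (≈0.2758)
After 4 (thin lens f=-25): x=592/55 (≈10.7636) theta=5827/8250 (≈0.7063)
After 5 (propagate distance d=32): x=12512/375 (≈33.3653) theta=5827/8250 (≈0.7063)
After 6 (curved mirror R=116): x=12512/375 (≈33.3653) theta=31351/239250 (≈0.1310)
After 7 (propagate distance d=32 (to screen)): x=1497648/39875 (≈37.5586) theta=31351/239250 (≈0.1310)
Rounded to 4 decimal places: x = 37.5586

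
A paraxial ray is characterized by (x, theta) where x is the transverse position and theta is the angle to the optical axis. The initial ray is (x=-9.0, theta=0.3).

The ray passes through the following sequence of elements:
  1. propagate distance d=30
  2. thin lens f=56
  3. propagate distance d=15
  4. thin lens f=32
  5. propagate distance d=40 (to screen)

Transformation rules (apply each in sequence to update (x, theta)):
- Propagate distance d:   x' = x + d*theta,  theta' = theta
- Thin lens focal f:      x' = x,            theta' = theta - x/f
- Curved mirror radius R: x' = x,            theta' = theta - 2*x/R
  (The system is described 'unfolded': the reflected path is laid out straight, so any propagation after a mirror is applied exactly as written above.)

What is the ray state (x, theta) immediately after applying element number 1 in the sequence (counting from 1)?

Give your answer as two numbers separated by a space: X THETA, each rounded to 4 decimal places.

Answer: 0.0000 0.3000

Derivation:
Initial: x=-9.0000 theta=0.3000
After 1 (propagate distance d=30): x=0.0000 theta=0.3000
Rounded to 4 decimal places: x = 0.0000, theta = 0.3000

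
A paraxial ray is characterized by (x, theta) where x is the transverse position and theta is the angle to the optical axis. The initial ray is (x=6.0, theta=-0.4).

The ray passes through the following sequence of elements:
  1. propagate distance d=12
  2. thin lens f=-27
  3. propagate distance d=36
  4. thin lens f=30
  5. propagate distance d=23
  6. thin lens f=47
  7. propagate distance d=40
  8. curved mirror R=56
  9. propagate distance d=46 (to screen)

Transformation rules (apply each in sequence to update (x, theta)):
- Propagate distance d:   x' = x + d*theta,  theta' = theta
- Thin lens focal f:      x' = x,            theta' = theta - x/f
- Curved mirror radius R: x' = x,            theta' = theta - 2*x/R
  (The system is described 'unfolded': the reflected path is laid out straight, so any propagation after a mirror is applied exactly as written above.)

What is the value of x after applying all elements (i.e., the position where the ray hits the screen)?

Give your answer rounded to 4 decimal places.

Initial: x=6.0000 theta=-0.4000
After 1 (propagate distance d=12): x=1.2000 theta=-0.4000
After 2 (thin lens f=-27): x=1.2000 theta=-16/45 (≈-0.3556)
After 3 (propagate distance d=36): x=-11.6000 theta=-16/45 (≈-0.3556)
After 4 (thin lens f=30): x=-11.6000 theta=7/225 (≈0.0311)
After 5 (propagate distance d=23): x=-2449/225 (≈-10.8844) theta=7/225 (≈0.0311)
After 6 (thin lens f=47): x=-2449/225 (≈-10.8844) theta=926/3525 (≈0.2627)
After 7 (propagate distance d=40): x=-3983/10575 (≈-0.3766) theta=926/3525 (≈0.2627)
After 8 (curved mirror R=56): x=-3983/10575 (≈-0.3766) theta=11681/42300 (≈0.2761)
After 9 (propagate distance d=46 (to screen)): x=86899/7050 (≈12.3261) theta=11681/42300 (≈0.2761)
Rounded to 4 decimal places: x = 12.3261

Answer: 12.3261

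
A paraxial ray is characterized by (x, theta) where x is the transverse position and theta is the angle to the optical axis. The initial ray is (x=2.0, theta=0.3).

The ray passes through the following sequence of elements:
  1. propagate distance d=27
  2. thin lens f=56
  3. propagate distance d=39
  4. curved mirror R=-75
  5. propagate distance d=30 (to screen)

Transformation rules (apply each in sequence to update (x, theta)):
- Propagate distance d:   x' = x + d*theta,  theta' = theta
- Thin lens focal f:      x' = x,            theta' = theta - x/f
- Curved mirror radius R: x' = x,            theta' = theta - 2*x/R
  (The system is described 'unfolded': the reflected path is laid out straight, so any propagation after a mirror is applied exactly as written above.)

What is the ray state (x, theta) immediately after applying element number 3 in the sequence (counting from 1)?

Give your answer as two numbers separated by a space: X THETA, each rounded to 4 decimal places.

Initial: x=2.0000 theta=0.3000
After 1 (propagate distance d=27): x=10.1000 theta=0.3000
After 2 (thin lens f=56): x=10.1000 theta=67/560 (≈0.1196)
After 3 (propagate distance d=39): x=8269/560 (≈14.7661) theta=67/560 (≈0.1196)
Rounded to 4 decimal places: x = 14.7661, theta = 0.1196

Answer: 14.7661 0.1196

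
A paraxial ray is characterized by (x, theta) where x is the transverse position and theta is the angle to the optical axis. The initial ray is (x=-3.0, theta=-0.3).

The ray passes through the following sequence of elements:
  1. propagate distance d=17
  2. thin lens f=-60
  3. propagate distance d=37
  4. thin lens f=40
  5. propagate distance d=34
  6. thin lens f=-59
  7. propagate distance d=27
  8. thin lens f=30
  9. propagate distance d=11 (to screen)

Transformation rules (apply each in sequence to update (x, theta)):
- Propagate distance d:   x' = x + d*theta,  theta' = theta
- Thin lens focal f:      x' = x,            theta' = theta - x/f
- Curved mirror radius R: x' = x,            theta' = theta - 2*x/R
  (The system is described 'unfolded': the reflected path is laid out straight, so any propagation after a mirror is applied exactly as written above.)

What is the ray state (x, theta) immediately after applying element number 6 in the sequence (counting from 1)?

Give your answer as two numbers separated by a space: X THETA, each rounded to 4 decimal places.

Answer: -18.4193 -0.1423

Derivation:
Initial: x=-3.0000 theta=-0.3000
After 1 (propagate distance d=17): x=-8.1000 theta=-0.3000
After 2 (thin lens f=-60): x=-8.1000 theta=-0.4350
After 3 (propagate distance d=37): x=-24.1950 theta=-0.4350
After 4 (thin lens f=40): x=-24.1950 theta=1359/8000 (≈0.1699)
After 5 (propagate distance d=34): x=-73677/4000 (≈-18.4193) theta=1359/8000 (≈0.1699)
After 6 (thin lens f=-59): x=-73677/4000 (≈-18.4193) theta=-67173/472000 (≈-0.1423)
Rounded to 4 decimal places: x = -18.4193, theta = -0.1423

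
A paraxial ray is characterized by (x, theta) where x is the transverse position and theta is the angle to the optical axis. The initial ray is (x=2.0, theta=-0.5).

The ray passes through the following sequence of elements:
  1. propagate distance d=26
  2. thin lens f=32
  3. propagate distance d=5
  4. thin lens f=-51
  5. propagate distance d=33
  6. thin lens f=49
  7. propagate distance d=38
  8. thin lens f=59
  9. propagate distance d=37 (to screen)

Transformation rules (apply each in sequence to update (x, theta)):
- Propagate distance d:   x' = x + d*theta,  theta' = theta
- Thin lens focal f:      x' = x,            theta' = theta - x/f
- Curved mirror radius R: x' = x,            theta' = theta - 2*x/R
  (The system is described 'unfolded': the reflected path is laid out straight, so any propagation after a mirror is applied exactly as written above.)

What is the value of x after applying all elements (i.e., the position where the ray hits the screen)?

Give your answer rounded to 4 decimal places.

Answer: -3.3258

Derivation:
Initial: x=2.0000 theta=-0.5000
After 1 (propagate distance d=26): x=-11.0000 theta=-0.5000
After 2 (thin lens f=32): x=-11.0000 theta=-5/32 (≈-0.1563)
After 3 (propagate distance d=5): x=-377/32 (≈-11.7813) theta=-5/32 (≈-0.1563)
After 4 (thin lens f=-51): x=-377/32 (≈-11.7813) theta=-79/204 (≈-0.3873)
After 5 (propagate distance d=33): x=-13361/544 (≈-24.5607) theta=-79/204 (≈-0.3873)
After 6 (thin lens f=49): x=-13361/544 (≈-24.5607) theta=9115/79968 (≈0.1140)
After 7 (propagate distance d=38): x=-1617697/79968 (≈-20.2293) theta=9115/79968 (≈0.1140)
After 8 (thin lens f=59): x=-1617697/79968 (≈-20.2293) theta=51321/112336 (≈0.4569)
After 9 (propagate distance d=37 (to screen)): x=-923017/277536 (≈-3.3258) theta=51321/112336 (≈0.4569)
Rounded to 4 decimal places: x = -3.3258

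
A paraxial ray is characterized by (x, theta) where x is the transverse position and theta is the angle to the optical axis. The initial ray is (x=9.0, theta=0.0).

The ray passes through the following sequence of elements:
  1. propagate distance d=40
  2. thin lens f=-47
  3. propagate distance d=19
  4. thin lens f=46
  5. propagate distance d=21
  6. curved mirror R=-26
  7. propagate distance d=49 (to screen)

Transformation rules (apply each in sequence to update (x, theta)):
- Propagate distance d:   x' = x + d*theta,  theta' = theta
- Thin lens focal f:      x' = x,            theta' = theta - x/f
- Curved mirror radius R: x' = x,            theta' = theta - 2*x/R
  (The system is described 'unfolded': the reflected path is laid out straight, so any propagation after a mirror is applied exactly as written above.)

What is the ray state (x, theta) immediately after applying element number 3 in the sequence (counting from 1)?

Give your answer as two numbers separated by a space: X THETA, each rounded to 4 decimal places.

Initial: x=9.0000 theta=0.0000
After 1 (propagate distance d=40): x=9.0000 theta=0.0000
After 2 (thin lens f=-47): x=9.0000 theta=9/47 (≈0.1915)
After 3 (propagate distance d=19): x=594/47 (≈12.6383) theta=9/47 (≈0.1915)
Rounded to 4 decimal places: x = 12.6383, theta = 0.1915

Answer: 12.6383 0.1915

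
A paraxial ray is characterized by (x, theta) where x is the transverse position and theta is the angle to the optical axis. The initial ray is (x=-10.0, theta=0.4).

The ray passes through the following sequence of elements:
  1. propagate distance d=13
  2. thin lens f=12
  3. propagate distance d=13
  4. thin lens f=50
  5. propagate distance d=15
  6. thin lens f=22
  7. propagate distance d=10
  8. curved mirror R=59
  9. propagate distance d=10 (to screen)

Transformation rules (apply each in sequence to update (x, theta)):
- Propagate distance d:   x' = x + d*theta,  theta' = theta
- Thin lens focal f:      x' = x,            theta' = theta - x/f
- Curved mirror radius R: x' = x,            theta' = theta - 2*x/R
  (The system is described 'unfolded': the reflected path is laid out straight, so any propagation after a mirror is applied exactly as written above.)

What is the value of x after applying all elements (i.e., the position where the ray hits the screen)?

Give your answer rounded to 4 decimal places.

Answer: 9.9315

Derivation:
Initial: x=-10.0000 theta=0.4000
After 1 (propagate distance d=13): x=-4.8000 theta=0.4000
After 2 (thin lens f=12): x=-4.8000 theta=0.8000
After 3 (propagate distance d=13): x=5.6000 theta=0.8000
After 4 (thin lens f=50): x=5.6000 theta=0.6880
After 5 (propagate distance d=15): x=15.9200 theta=0.6880
After 6 (thin lens f=22): x=15.9200 theta=-49/1375 (≈-0.0356)
After 7 (propagate distance d=10): x=856/55 (≈15.5636) theta=-49/1375 (≈-0.0356)
After 8 (curved mirror R=59): x=856/55 (≈15.5636) theta=-45691/81125 (≈-0.5632)
After 9 (propagate distance d=10 (to screen)): x=161138/16225 (≈9.9315) theta=-45691/81125 (≈-0.5632)
Rounded to 4 decimal places: x = 9.9315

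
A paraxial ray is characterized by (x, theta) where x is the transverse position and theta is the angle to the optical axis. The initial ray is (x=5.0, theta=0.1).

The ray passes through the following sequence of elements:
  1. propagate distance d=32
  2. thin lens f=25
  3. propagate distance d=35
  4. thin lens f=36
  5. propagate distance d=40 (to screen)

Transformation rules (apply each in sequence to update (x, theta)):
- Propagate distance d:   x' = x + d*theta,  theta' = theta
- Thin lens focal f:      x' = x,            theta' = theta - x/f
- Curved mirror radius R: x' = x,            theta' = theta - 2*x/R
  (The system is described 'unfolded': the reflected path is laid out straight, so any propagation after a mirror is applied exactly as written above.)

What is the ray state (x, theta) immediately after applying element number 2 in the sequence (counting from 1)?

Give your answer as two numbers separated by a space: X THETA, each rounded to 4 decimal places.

Answer: 8.2000 -0.2280

Derivation:
Initial: x=5.0000 theta=0.1000
After 1 (propagate distance d=32): x=8.2000 theta=0.1000
After 2 (thin lens f=25): x=8.2000 theta=-0.2280
Rounded to 4 decimal places: x = 8.2000, theta = -0.2280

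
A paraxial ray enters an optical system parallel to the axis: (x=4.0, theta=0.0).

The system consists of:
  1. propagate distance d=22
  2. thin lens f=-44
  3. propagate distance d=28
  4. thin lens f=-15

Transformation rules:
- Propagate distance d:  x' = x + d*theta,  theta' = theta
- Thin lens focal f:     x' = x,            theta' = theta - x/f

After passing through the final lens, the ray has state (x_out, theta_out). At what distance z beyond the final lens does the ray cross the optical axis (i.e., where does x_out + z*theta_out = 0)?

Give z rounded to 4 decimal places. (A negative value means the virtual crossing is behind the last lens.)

Answer: -12.4138

Derivation:
Initial: x=4.0000 theta=0.0000
After 1 (propagate distance d=22): x=4.0000 theta=0.0000
After 2 (thin lens f=-44): x=4.0000 theta=1/11 (≈0.0909)
After 3 (propagate distance d=28): x=72/11 (≈6.5455) theta=1/11 (≈0.0909)
After 4 (thin lens f=-15): x=72/11 (≈6.5455) theta=29/55 (≈0.5273)
z_focus = -x_out/theta_out = -(72/11)/(29/55) = -360/29 ≈ -12.4138
Rounded to 4 decimal places: z = -12.4138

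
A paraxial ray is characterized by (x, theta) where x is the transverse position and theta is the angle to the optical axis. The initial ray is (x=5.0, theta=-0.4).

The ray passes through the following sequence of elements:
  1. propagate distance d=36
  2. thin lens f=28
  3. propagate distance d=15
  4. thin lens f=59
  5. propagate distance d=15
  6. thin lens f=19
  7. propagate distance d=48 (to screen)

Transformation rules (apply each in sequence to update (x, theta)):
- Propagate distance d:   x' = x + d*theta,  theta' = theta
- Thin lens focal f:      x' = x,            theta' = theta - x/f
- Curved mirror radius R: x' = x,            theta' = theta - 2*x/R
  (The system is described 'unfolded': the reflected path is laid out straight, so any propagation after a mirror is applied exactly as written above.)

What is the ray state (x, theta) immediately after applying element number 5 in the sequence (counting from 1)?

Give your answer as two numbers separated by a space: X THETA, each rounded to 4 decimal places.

Answer: -8.6936 0.1114

Derivation:
Initial: x=5.0000 theta=-0.4000
After 1 (propagate distance d=36): x=-9.4000 theta=-0.4000
After 2 (thin lens f=28): x=-9.4000 theta=-9/140 (≈-0.0643)
After 3 (propagate distance d=15): x=-1451/140 (≈-10.3643) theta=-9/140 (≈-0.0643)
After 4 (thin lens f=59): x=-1451/140 (≈-10.3643) theta=46/413 (≈0.1114)
After 5 (propagate distance d=15): x=-71809/8260 (≈-8.6936) theta=46/413 (≈0.1114)
Rounded to 4 decimal places: x = -8.6936, theta = 0.1114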